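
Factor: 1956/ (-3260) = -1 * 3^1 * 5^ (-1) = -3/5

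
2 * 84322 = 168644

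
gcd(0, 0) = 0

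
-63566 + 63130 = -436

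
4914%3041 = 1873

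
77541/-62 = -1250-41/62 ≈ -1250.66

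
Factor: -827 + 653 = -1*2^1*3^1*29^1 = -174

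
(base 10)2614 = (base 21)5ja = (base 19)74b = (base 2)101000110110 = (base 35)24o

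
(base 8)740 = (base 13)2ac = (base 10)480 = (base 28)h4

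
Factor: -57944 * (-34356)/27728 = 2^1 * 3^1 * 7^1 * 409^1 * 1733^(-1) * 7243^1 = 124420254/1733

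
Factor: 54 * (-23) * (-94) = 2^2 * 3^3 * 23^1 * 47^1 = 116748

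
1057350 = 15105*70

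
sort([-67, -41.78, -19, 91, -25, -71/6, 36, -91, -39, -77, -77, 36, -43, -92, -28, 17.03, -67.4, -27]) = [-92, -91, -77, -77, -67.4, -67, -43, -41.78, -39, -28, -27, -25, -19, -71/6, 17.03, 36, 36, 91]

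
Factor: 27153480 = 2^3*3^1*5^1*41^1*5519^1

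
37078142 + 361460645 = 398538787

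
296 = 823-527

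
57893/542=106 + 441/542 ≈ 106.81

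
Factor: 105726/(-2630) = -1 * 3^1 * 5^(-1) * 67^1 = -201/5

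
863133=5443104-4579971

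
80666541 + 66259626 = 146926167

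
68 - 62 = 6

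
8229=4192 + 4037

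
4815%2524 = 2291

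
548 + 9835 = 10383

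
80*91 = 7280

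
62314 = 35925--26389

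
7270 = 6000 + 1270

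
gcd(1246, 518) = 14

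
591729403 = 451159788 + 140569615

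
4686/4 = 2343/2 = 1171.50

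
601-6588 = -5987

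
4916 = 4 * 1229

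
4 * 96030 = 384120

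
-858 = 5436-6294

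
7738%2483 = 289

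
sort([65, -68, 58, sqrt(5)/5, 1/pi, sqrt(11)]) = [-68, 1/pi, sqrt(5)/5, sqrt(11), 58, 65]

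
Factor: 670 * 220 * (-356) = -1 * 2^5 * 5^2 * 11^1 * 67^1 * 89^1 = -52474400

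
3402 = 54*63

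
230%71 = 17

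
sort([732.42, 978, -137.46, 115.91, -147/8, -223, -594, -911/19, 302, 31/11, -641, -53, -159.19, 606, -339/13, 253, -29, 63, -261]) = [-641, -594, -261, -223, -159.19, -137.46, -53, -911/19, -29, -339/13, -147/8, 31/11, 63, 115.91, 253, 302, 606, 732.42, 978]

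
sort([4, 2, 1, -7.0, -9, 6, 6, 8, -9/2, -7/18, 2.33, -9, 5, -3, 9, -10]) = [-10, -9, -9, -7.0, -9/2, -3, -7/18, 1, 2, 2.33, 4, 5, 6, 6, 8, 9]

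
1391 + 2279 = 3670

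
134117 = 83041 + 51076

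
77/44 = 7/4 = 1.75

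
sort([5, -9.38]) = [-9.38, 5]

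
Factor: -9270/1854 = -1*5^1 = -5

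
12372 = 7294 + 5078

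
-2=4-6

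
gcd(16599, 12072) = 1509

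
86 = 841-755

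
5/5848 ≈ 0.000855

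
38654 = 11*3514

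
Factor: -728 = -1*2^3*7^1*13^1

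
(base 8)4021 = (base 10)2065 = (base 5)31230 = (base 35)1o0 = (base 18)66d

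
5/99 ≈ 0.0505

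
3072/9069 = 1024/3023 ≈ 0.339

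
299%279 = 20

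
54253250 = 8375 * 6478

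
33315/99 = 336 + 17/33≈336.52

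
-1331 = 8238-9569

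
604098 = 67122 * 9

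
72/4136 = 9/517 ≈ 0.0174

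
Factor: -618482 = -1*2^1*309241^1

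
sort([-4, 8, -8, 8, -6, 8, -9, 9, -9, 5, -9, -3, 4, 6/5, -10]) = [-10, -9, -9, -9, -8, -6, -4, -3, 6/5, 4, 5, 8, 8, 8, 9]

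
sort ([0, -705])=[-705, 0]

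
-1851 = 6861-8712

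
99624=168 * 593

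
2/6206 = 1/3103 ≈ 0.000322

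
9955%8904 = 1051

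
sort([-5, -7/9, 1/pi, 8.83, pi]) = [-5, -7/9, 1/pi, pi, 8.83]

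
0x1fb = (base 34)ev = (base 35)eh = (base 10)507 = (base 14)283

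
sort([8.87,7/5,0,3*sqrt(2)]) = [0,7/5,3*sqrt(2),8.87]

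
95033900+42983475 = 138017375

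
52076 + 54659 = 106735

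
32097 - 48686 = -16589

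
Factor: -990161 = -1*43^1*23027^1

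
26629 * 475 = 12648775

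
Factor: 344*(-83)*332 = -1*2^5*43^1*83^2 = -9479264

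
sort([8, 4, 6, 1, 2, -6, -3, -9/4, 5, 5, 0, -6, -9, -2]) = [-9, -6, -6, -3, -9/4, -2, 0, 1, 2, 4, 5, 5, 6, 8]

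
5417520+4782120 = 10199640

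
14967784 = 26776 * 559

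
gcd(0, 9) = 9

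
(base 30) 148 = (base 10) 1028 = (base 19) 2g2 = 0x404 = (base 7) 2666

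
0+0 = 0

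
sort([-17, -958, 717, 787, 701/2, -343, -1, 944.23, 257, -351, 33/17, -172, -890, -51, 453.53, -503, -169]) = [-958, -890, -503, -351, -343, -172, -169, -51, -17, -1, 33/17, 257, 701/2, 453.53, 717, 787, 944.23]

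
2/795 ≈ 0.00252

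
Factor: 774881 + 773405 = 2^1 * 774143^1 = 1548286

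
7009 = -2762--9771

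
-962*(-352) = 338624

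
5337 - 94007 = -88670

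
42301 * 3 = 126903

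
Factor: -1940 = -1*2^2*5^1*97^1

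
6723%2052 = 567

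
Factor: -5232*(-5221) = 2^4*3^1*23^1*109^1*227^1 = 27316272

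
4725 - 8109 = -3384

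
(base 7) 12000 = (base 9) 4210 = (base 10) 3087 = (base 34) 2mr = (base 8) 6017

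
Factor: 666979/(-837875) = -1*5^(-3)*6703^(-1)*666979^1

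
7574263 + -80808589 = -73234326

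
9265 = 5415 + 3850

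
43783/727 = 60 + 163/727 ≈ 60.22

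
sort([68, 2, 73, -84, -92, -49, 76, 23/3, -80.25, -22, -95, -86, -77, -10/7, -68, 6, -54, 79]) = [-95, -92, -86, -84, -80.25, -77, -68, -54, -49, -22, -10/7, 2, 6, 23/3, 68, 73, 76, 79]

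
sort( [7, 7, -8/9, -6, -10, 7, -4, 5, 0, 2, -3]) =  [-10, -6, -4, -3, -8/9, 0, 2, 5, 7, 7, 7]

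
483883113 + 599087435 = 1082970548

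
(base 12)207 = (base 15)14a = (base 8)447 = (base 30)9p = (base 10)295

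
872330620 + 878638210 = 1750968830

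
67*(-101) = -6767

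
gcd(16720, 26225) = 5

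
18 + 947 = 965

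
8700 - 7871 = 829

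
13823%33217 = 13823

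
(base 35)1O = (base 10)59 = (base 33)1Q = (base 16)3B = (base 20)2J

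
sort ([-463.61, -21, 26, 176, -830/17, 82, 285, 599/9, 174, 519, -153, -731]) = [-731, -463.61, -153, -830/17, -21, 26, 599/9, 82, 174, 176, 285, 519]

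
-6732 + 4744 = -1988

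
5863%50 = 13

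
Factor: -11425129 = -1 * 1093^1 * 10453^1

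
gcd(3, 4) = 1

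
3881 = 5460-1579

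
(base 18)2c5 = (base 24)1c5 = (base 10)869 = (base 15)3ce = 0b1101100101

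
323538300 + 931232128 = 1254770428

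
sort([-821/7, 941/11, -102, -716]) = [-716, -821/7, -102, 941/11]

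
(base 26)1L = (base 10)47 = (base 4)233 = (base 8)57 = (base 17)2D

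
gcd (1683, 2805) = 561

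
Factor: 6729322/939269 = 2^1*31^(-1)*41^(-1)*739^(-1)*3364661^1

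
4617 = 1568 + 3049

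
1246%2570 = 1246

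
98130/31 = 3165+15/31 ≈ 3165.48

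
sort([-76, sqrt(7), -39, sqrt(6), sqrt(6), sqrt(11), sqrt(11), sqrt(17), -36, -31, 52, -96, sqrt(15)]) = [-96, -76, -39, -36, -31, sqrt(6), sqrt(6), sqrt(7), sqrt(11), sqrt(11), sqrt(15), sqrt(17), 52]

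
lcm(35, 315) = 315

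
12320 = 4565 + 7755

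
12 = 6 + 6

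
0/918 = 0 = 0.00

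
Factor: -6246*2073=-1*2^1*3^3*347^1*691^1=-12947958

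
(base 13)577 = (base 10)943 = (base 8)1657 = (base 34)rp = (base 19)2bc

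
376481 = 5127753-4751272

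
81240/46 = 40620/23 ≈ 1766.09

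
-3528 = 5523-9051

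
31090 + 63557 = 94647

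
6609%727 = 66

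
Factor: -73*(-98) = 2^1*7^2*73^1 = 7154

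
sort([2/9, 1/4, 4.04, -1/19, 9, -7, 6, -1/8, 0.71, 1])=[-7, -1/8, -1/19, 2/9, 1/4, 0.71, 1, 4.04, 6, 9]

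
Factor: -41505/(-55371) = 5^1*2767^1*18457^(-1) = 13835/18457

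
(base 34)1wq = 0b100011011110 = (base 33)22q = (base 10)2270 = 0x8de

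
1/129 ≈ 0.00775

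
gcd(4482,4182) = 6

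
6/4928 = 3/2464 ≈ 0.00122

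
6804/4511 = 1 + 2293/4511 ≈ 1.51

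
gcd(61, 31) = 1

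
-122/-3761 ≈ 0.0324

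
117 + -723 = -606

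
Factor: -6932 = -1 * 2^2 * 1733^1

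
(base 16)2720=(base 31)ad3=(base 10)10016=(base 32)9p0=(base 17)20b3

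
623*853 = 531419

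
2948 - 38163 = -35215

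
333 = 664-331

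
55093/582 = 94 + 385/582 ≈ 94.66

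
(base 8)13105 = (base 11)4313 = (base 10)5701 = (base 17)12c6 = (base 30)6a1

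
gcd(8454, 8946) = 6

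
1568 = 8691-7123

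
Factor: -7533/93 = -1*3^4 = -81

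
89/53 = 1 + 36/53 ≈ 1.68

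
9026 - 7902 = 1124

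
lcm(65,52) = 260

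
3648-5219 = -1571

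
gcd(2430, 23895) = 405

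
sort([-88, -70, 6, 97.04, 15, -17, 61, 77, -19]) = [-88, -70, -19, -17, 6, 15, 61, 77, 97.04]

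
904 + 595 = 1499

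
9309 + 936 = 10245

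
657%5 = 2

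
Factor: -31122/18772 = -1*2^(-1)*3^2*7^1*19^(-1) = -63/38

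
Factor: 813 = 3^1*271^1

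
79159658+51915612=131075270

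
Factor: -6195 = -1*3^1*5^1*7^1*59^1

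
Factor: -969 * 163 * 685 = -1 * 3^1 * 5^1 * 17^1 * 19^1 * 137^1 * 163^1 = -108193695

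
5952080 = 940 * 6332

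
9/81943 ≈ 0.000110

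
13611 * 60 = 816660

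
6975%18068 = 6975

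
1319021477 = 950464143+368557334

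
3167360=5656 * 560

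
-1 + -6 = -7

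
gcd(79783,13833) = 1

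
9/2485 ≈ 0.00362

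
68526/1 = 68526 = 68526.00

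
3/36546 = 1/12182 ≈ 0.0000821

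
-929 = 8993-9922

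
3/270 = 1/90 ≈ 0.0111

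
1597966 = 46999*34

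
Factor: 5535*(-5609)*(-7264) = 2^5*3^3*5^1*41^1*71^1*79^1*227^1 = 225516800160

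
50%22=6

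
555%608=555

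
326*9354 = 3049404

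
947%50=47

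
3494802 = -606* (-5767)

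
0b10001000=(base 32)48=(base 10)136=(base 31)4c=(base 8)210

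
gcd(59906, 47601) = 1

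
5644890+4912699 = 10557589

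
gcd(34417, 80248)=1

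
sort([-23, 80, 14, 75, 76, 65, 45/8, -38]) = [-38, -23, 45/8, 14, 65, 75, 76, 80]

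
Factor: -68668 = -1 * 2^2 * 17167^1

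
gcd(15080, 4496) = 8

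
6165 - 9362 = -3197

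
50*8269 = 413450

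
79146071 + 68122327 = 147268398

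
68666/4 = 34333/2 = 17166.50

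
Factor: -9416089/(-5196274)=2^(-1)*79^1*119191^1*2598137^(-1)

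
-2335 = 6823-9158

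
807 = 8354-7547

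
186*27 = 5022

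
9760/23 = 424 + 8/23 ≈ 424.35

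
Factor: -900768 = -1*2^5*3^1*11^1*853^1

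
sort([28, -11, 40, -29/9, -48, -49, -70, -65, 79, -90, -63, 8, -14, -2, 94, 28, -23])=[-90, -70, -65, -63, -49, -48, -23, -14, -11, -29/9, -2, 8, 28, 28, 40, 79, 94]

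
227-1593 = -1366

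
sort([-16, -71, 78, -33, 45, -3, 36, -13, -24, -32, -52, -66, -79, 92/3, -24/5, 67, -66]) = [-79, -71, -66, -66, -52, -33, -32, -24, -16, -13, -24/5, -3, 92/3, 36, 45, 67, 78]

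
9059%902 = 39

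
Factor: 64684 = 2^2*103^1*157^1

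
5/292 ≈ 0.0171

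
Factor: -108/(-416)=2^(-3) * 3^3 * 13^(-1)=27/104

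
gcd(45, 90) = 45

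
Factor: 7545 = 3^1 * 5^1 * 503^1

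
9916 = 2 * 4958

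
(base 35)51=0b10110000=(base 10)176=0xb0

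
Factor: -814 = -1 * 2^1 * 11^1 * 37^1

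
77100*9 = 693900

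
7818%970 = 58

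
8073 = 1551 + 6522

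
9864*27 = 266328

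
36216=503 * 72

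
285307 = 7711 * 37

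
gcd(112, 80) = 16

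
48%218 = 48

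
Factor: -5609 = -1*71^1*79^1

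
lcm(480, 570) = 9120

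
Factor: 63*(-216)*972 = -1*2^5*3^10*7^1 = -13226976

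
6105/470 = 1221/94 ≈ 12.99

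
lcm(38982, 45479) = 272874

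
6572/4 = 1643 = 1643.00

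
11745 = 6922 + 4823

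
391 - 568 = -177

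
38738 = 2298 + 36440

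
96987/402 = 241 + 35/134 ≈ 241.26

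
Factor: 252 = 2^2*3^2*7^1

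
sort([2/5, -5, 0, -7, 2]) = [-7, -5, 0, 2/5, 2]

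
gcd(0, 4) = 4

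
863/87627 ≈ 0.00985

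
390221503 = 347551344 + 42670159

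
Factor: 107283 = 3^1 * 11^1 * 3251^1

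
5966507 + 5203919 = 11170426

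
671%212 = 35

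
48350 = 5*9670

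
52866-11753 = 41113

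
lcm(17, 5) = 85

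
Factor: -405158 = -1*2^1*13^1*15583^1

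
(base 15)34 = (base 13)3a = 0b110001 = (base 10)49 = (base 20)29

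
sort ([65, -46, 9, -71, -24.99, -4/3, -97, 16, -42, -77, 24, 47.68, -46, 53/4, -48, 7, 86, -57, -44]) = [-97, -77, -71, -57, -48, -46, -46, -44, -42, -24.99, -4/3, 7, 9, 53/4, 16, 24, 47.68, 65, 86]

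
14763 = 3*4921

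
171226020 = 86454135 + 84771885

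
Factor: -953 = -1*953^1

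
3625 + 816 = 4441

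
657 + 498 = 1155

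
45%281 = 45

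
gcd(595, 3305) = 5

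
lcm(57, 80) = 4560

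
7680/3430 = 768/343 ≈ 2.24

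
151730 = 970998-819268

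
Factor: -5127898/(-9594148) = 2^(-1)*797^1*3217^1*2398537^(-1) = 2563949/4797074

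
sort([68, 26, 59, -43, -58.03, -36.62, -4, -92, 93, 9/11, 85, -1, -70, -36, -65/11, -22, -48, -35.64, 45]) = [-92, -70, -58.03, -48, -43, -36.62, -36, -35.64, -22, -65/11, -4, -1, 9/11, 26, 45, 59, 68, 85, 93]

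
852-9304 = -8452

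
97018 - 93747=3271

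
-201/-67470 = 67/22490 ≈ 0.00298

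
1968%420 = 288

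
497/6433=71/919 ≈ 0.0773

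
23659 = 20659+3000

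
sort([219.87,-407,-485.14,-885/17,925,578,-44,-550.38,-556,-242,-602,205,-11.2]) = [-602,-556,-550.38,-485.14,-407,-242,-885/17,-44,-11.2,205,219.87,578,925]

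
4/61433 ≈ 0.0000651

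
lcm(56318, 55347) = 3210126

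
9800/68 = 144 + 2/17 ≈ 144.12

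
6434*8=51472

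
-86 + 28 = -58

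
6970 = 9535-2565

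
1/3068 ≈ 0.000326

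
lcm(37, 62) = 2294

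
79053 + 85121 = 164174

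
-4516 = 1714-6230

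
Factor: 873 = 3^2 * 97^1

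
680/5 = 136 = 136.00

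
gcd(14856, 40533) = 3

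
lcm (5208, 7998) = 223944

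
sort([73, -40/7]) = [-40/7, 73]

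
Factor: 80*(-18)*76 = -1*2^7*3^2*5^1*19^1 = -109440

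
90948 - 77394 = 13554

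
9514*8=76112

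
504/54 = 28/3 ≈ 9.33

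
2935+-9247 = -6312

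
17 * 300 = 5100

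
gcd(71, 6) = 1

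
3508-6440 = -2932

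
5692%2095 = 1502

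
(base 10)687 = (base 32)lf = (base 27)pc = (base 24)14f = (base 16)2af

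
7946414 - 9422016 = -1475602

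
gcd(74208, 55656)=18552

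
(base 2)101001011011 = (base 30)2sb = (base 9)3565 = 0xa5b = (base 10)2651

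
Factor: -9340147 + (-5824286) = -1*3^2*1684937^1 = -15164433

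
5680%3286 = 2394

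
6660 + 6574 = 13234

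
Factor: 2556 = 2^2*3^2*71^1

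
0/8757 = 0 = 0.00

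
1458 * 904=1318032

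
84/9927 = 28/3309 ≈ 0.00846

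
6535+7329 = 13864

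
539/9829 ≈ 0.0548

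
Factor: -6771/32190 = -1*2^(-1)*5^(-1)*29^(-1)*61^1 = -61/290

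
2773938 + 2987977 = 5761915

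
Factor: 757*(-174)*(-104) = 2^4*3^1*13^1*29^1*757^1 = 13698672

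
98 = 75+23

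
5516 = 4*1379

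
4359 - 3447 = 912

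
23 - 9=14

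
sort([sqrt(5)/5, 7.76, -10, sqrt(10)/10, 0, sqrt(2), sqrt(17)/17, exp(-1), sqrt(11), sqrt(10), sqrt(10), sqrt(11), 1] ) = [-10, 0, sqrt(17)/17, sqrt(10)/10, exp(-1), sqrt(5)/5, 1, sqrt(2), sqrt(10), sqrt(10), sqrt(11), sqrt(11), 7.76] 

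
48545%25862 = 22683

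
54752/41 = 1335 + 17/41 ≈ 1335.41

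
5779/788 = 7 + 263/788 ≈ 7.33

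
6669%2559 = 1551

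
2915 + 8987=11902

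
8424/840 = 10+1/35 ≈ 10.03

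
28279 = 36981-8702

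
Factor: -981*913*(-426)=2^1*3^3*11^1*71^1*83^1*109^1=381548178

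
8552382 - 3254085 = 5298297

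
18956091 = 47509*399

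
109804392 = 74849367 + 34955025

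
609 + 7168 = 7777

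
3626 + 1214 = 4840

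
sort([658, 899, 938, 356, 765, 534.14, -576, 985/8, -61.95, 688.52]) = [-576, -61.95, 985/8, 356, 534.14, 658, 688.52, 765, 899, 938]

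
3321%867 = 720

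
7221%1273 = 856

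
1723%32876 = 1723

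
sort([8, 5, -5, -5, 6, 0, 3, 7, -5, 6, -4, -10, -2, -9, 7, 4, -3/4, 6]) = [-10, -9, -5, -5, -5, -4, -2, -3/4, 0, 3, 4, 5, 6, 6, 6, 7, 7, 8]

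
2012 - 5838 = -3826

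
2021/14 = 144 + 5/14 ≈ 144.36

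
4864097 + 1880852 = 6744949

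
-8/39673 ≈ -0.000202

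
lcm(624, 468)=1872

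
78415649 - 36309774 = 42105875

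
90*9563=860670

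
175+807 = 982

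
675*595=401625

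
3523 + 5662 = 9185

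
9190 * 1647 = 15135930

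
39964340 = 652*61295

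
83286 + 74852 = 158138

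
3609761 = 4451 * 811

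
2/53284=1/26642 ≈ 0.0000375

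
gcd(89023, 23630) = 1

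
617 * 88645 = 54693965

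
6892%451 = 127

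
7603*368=2797904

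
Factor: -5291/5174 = -1 * 2^(-1) * 11^1 * 37^1 * 199^(-1) = -407/398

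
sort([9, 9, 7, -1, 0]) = [-1, 0, 7, 9, 9]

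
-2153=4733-6886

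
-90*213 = -19170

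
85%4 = 1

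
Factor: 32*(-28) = -1*2^7*7^1 = -896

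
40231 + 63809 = 104040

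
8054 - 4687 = 3367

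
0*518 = 0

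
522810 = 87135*6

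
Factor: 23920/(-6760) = -1 * 2^1 * 13^(-1) * 23^1 = -46/13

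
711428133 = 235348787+476079346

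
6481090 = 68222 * 95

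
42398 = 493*86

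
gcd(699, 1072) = 1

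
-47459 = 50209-97668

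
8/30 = 4/15 ≈ 0.267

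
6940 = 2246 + 4694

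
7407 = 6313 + 1094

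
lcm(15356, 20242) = 445324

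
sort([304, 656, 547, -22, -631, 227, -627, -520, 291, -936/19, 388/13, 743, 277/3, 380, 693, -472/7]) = [-631, -627, -520, -472/7, -936/19, -22, 388/13, 277/3, 227, 291, 304, 380, 547, 656, 693, 743]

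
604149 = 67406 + 536743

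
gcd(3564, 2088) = 36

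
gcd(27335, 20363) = 7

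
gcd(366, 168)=6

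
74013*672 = 49736736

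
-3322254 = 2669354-5991608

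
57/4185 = 19/1395 ≈ 0.0136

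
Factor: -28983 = -1 * 3^1 * 9661^1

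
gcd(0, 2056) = 2056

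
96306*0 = 0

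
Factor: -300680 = -1*2^3*5^1*7517^1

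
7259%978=413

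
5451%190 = 131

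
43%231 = 43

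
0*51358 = 0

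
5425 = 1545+3880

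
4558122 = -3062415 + 7620537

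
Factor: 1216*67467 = 2^6*3^1*19^1*43^1*523^1 = 82039872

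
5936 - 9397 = -3461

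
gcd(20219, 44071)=1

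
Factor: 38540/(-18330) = -1*2^1*3^(-1)*13^(-1)*41^1 = -82/39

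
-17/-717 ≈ 0.0237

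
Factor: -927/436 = -1*2^(-2)*3^2*103^1*109^(-1)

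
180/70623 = 20/7847 ≈ 0.00255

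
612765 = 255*2403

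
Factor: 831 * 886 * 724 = 2^3 * 3^1 * 181^1 * 277^1 * 443^1 = 533056584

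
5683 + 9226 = 14909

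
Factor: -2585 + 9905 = 2^3 * 3^1 * 5^1 * 61^1 = 7320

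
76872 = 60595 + 16277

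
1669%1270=399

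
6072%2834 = 404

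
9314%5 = 4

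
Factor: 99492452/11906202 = 2^1*3^(-1)*7^(-1)*11^(-1)*107^1*25771^(-1)*232459^1 = 49746226/5953101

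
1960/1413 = 1 + 547/1413 ≈ 1.39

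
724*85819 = 62132956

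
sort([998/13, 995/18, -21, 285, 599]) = [-21, 995/18, 998/13, 285, 599]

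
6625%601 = 14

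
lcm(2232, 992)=8928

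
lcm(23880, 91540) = 549240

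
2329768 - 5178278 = -2848510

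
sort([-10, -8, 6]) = [-10, -8, 6]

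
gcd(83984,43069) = 1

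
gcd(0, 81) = 81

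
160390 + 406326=566716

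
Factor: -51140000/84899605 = -1*2^5*5^3*7^(-2)*2557^1*346529^(-1) = -10228000/16979921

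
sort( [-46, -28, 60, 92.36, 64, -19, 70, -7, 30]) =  [-46, -28, -19, -7, 30, 60, 64, 70, 92.36]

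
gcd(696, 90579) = 3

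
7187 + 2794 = 9981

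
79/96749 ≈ 0.000817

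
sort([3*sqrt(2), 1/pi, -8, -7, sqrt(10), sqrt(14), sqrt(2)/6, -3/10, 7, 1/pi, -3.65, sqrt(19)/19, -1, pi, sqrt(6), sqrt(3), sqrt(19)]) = [-8, -7, -3.65, -1, -3/10, sqrt(19)/19, sqrt(2)/6, 1/pi, 1/pi, sqrt(3), sqrt(6), pi, sqrt(10), sqrt(14), 3*sqrt(2), sqrt(19), 7]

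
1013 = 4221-3208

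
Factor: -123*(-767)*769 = 3^1*13^1*41^1*59^1*769^1 = 72548229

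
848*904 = 766592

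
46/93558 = 23/46779 ≈ 0.000492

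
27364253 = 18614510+8749743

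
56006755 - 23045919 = 32960836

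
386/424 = 193/212 ≈ 0.910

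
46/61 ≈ 0.754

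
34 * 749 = 25466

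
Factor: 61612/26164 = 31^(-1) * 73^1 = 73/31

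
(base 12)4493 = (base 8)16657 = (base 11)5789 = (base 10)7599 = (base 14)2aab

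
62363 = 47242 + 15121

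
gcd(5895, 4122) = 9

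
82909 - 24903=58006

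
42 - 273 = -231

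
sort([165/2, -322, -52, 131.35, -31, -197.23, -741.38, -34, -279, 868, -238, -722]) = [-741.38, -722, -322, -279, -238, -197.23, -52, -34, -31, 165/2, 131.35, 868]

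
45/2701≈0.0167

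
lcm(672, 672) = 672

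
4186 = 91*46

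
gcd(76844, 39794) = 2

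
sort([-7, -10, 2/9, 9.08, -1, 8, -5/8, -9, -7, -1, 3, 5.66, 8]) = [-10, -9, -7, -7, -1, -1, -5/8, 2/9, 3, 5.66, 8, 8, 9.08]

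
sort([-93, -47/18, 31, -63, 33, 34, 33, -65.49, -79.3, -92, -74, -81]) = [-93, -92, -81, -79.3, -74, -65.49, -63, -47/18, 31, 33, 33, 34]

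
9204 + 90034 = 99238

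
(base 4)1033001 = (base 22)a9j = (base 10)5057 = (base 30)5ih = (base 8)11701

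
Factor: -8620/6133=-1 * 2^2 * 5^1 * 431^1 * 6133^ (-1)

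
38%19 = 0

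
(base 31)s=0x1c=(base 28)10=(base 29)s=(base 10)28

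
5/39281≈0.000127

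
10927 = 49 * 223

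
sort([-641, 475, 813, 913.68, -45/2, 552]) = [-641, -45/2, 475, 552, 813, 913.68]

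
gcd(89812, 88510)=2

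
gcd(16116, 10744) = 5372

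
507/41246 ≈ 0.0123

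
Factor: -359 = -1*359^1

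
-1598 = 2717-4315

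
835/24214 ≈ 0.0345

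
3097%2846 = 251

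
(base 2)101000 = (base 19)22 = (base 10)40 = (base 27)1d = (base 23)1h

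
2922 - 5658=-2736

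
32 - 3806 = -3774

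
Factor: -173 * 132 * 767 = -1 * 2^2 * 3^1 * 11^1 * 13^1 * 59^1 * 173^1 = -17515212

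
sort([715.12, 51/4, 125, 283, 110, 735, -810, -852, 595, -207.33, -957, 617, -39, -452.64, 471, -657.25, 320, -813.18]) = [-957, -852, -813.18, -810, -657.25, -452.64, -207.33, -39, 51/4, 110, 125, 283, 320, 471, 595, 617, 715.12, 735]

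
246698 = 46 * 5363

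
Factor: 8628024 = 2^3 * 3^1 * 359501^1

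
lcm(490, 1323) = 13230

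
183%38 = 31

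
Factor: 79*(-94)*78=-1*2^2*3^1*13^1*47^1*79^1=-579228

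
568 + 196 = 764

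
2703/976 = 2 + 751/976 ≈ 2.77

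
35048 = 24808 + 10240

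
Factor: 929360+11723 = 11^1*13^1*6581^1 = 941083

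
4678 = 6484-1806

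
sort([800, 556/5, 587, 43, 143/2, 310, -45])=[-45, 43, 143/2, 556/5, 310, 587, 800]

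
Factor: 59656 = 2^3 * 7457^1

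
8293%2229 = 1606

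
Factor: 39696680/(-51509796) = -1 * 2^1 * 3^(-1) * 5^1 * 13^(-1) * 17^(-1) * 19423^(-1) * 992417^1 = -9924170/12877449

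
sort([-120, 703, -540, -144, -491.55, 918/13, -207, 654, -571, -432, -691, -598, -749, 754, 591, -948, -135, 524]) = [-948, -749, -691, -598, -571, -540, -491.55, -432, -207, -144, -135, -120, 918/13, 524, 591, 654, 703, 754]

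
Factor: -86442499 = -1*11^1*13^1*149^1*4057^1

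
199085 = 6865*29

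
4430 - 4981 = -551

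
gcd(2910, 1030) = 10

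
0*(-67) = 0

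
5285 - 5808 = -523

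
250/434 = 125/217 ≈ 0.576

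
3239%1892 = 1347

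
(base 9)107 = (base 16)58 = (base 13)6a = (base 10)88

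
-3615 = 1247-4862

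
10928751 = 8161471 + 2767280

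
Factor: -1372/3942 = -1 * 2^1 * 3^(-3) * 7^3 * 73^(-1) = -686/1971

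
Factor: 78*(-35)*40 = -1*2^4*3^1*5^2*7^1*13^1 = -109200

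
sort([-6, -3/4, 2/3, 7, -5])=[-6, -5, -3/4, 2/3, 7]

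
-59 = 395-454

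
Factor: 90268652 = 2^2 * 23^1 * 31^2 * 1021^1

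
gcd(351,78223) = 1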